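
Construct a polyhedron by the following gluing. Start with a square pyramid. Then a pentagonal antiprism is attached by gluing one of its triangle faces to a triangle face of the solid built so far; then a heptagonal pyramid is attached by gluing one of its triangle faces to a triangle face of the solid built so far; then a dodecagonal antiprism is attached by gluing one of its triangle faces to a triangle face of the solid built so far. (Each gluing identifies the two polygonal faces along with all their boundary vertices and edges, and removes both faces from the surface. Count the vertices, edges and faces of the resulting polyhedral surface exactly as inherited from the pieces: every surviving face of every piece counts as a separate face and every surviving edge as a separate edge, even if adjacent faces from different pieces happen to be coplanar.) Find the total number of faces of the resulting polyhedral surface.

A square pyramid: V=5, E=8, F=5.
Attach a pentagonal antiprism (V=10, E=20, F=12) along a 3-gon: merge 3 vertices and 3 edges, delete both glued faces → V=12, E=25, F=15.
Attach a heptagonal pyramid (V=8, E=14, F=8) along a 3-gon: merge 3 vertices and 3 edges, delete both glued faces → V=17, E=36, F=21.
Attach a dodecagonal antiprism (V=24, E=48, F=26) along a 3-gon: merge 3 vertices and 3 edges, delete both glued faces → V=38, E=81, F=45.
Check: V − E + F = 38 − 81 + 45 = 2.

45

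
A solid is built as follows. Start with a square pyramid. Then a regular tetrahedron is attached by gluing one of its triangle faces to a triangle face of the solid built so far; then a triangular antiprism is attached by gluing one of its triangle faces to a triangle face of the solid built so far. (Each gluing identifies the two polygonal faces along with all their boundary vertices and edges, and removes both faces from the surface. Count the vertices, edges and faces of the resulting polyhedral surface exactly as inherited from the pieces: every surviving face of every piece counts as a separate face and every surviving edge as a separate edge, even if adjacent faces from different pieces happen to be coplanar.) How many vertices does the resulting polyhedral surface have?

9

A square pyramid: V=5, E=8, F=5.
Attach a regular tetrahedron (V=4, E=6, F=4) along a 3-gon: merge 3 vertices and 3 edges, delete both glued faces → V=6, E=11, F=7.
Attach a triangular antiprism (V=6, E=12, F=8) along a 3-gon: merge 3 vertices and 3 edges, delete both glued faces → V=9, E=20, F=13.
Check: V − E + F = 9 − 20 + 13 = 2.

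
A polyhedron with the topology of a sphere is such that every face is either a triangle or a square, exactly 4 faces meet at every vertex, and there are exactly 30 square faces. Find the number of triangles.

Let x be the number of triangles; then F = 30 + x.
Edge–face incidences: 2E = 4·30 + 3·x = 120 + 3x.
Every vertex has degree 4, so 4V = 2E.
Euler: V − E + F = 2 ⇒ (2E)/4 − E + (30 + x) = 2.
Multiply by 8: 2·(2E) − 4·(2E) + 8·(30 + x) = 16, i.e. 240 + 8x − 2·(120 + 3x) = 16.
Collecting terms: 2x = 16, so x = 8.
Then 2E = 120 + 3·8 = 144, so E = 72, V = 2E/4 = 36, F = 30 + 8 = 38.

8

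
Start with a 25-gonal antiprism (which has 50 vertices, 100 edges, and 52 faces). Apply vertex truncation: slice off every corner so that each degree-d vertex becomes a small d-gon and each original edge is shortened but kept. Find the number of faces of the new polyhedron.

Truncation replaces each original edge-end by a new vertex, so V′ = 2E = 200.
Each original edge survives, and each old vertex of degree d contributes d new edges; summing degrees gives Σd = 2E, so E′ = E + 2E = 3E = 300.
Each original face survives and each original vertex becomes one new face: F′ = F + V = 102.

102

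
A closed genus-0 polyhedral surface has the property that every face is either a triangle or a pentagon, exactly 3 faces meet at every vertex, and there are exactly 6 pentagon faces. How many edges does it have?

Let x be the number of triangles; then F = 6 + x.
Edge–face incidences: 2E = 5·6 + 3·x = 30 + 3x.
Every vertex has degree 3, so 3V = 2E.
Euler: V − E + F = 2 ⇒ (2E)/3 − E + (6 + x) = 2.
Multiply by 6: 2·(2E) − 3·(2E) + 6·(6 + x) = 12, i.e. 36 + 6x − (30 + 3x) = 12.
Collecting terms: 3x + 6 = 12, so 3x = 6, so x = 2.
Then 2E = 30 + 3·2 = 36, so E = 18, V = 2E/3 = 12, F = 6 + 2 = 8.

18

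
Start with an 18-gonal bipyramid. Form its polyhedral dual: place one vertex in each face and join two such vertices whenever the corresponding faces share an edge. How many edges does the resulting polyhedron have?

The base solid has V = 20, E = 54, F = 36.
The dual swaps V and F and preserves E: V′ = F = 36, E′ = E = 54, F′ = V = 20.

54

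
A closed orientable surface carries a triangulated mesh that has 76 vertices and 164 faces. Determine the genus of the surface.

4

Every face is a triangle, so 2E = 3·164 = 492, giving E = 246.
χ = V − E + F = 76 − 246 + 164 = -6.
For a closed orientable surface χ = 2 − 2g, so g = (2 − (-6))/2 = 4.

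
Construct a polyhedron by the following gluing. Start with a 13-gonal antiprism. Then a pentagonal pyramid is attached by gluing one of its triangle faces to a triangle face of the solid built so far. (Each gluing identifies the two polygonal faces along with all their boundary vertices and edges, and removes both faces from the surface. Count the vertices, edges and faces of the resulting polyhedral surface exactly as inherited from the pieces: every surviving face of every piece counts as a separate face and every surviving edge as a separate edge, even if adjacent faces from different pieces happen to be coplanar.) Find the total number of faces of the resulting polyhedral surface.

32

A 13-gonal antiprism: V=26, E=52, F=28.
Attach a pentagonal pyramid (V=6, E=10, F=6) along a 3-gon: merge 3 vertices and 3 edges, delete both glued faces → V=29, E=59, F=32.
Check: V − E + F = 29 − 59 + 32 = 2.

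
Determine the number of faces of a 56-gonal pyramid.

A pyramid on an n-gon base has one n-gon and n triangles: V = 56 + 1 = 57, E = 2·56 = 112, F = 56 + 1 = 57.
Check: V − E + F = 57 − 112 + 57 = 2.

57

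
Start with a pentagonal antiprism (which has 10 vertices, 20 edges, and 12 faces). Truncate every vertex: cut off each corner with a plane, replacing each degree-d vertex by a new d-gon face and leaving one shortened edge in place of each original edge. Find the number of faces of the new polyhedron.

Truncation replaces each original edge-end by a new vertex, so V′ = 2E = 40.
Each original edge survives, and each old vertex of degree d contributes d new edges; summing degrees gives Σd = 2E, so E′ = E + 2E = 3E = 60.
Each original face survives and each original vertex becomes one new face: F′ = F + V = 22.

22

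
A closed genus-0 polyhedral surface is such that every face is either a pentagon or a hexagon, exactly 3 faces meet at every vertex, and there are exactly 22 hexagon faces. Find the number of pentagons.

Let x be the number of pentagons; then F = 22 + x.
Edge–face incidences: 2E = 6·22 + 5·x = 132 + 5x.
Every vertex has degree 3, so 3V = 2E.
Euler: V − E + F = 2 ⇒ (2E)/3 − E + (22 + x) = 2.
Multiply by 6: 2·(2E) − 3·(2E) + 6·(22 + x) = 12, i.e. 132 + 6x − (132 + 5x) = 12.
Collecting terms: x = 12.
Then 2E = 132 + 5·12 = 192, so E = 96, V = 2E/3 = 64, F = 22 + 12 = 34.

12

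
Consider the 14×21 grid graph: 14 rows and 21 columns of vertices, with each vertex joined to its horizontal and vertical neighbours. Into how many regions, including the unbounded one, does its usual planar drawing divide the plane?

The grid has V = 14·21 = 294 vertices and E = 14·20 + 21·13 = 553 edges.
F = 2 − V + E = 2 − 294 + 553 = 261.

261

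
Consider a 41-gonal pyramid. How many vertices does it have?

A pyramid on an n-gon base has one n-gon and n triangles: V = 41 + 1 = 42, E = 2·41 = 82, F = 41 + 1 = 42.

42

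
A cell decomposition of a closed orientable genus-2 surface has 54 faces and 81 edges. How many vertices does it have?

For a closed orientable surface of genus 2, χ = 2 − 2·2 = -2.
V = -2 + E − F = -2 + 81 − 54 = 25.

25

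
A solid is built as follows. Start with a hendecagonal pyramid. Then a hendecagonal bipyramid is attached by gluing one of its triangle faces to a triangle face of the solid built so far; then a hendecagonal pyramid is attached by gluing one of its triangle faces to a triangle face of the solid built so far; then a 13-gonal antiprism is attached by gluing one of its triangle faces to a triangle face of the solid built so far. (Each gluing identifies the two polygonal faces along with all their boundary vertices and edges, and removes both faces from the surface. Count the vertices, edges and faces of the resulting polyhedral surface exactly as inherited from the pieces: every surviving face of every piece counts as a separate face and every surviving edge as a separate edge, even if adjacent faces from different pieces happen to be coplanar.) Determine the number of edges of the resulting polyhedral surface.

A hendecagonal pyramid: V=12, E=22, F=12.
Attach a hendecagonal bipyramid (V=13, E=33, F=22) along a 3-gon: merge 3 vertices and 3 edges, delete both glued faces → V=22, E=52, F=32.
Attach a hendecagonal pyramid (V=12, E=22, F=12) along a 3-gon: merge 3 vertices and 3 edges, delete both glued faces → V=31, E=71, F=42.
Attach a 13-gonal antiprism (V=26, E=52, F=28) along a 3-gon: merge 3 vertices and 3 edges, delete both glued faces → V=54, E=120, F=68.
Check: V − E + F = 54 − 120 + 68 = 2.

120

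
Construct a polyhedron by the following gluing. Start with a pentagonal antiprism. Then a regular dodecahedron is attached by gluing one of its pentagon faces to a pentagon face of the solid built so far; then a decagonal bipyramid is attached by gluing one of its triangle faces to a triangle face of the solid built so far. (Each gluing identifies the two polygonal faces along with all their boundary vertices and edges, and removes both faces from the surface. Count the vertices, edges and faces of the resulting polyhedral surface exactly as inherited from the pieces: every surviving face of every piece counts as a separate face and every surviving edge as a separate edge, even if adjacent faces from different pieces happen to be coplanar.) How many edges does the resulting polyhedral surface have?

A pentagonal antiprism: V=10, E=20, F=12.
Attach a regular dodecahedron (V=20, E=30, F=12) along a 5-gon: merge 5 vertices and 5 edges, delete both glued faces → V=25, E=45, F=22.
Attach a decagonal bipyramid (V=12, E=30, F=20) along a 3-gon: merge 3 vertices and 3 edges, delete both glued faces → V=34, E=72, F=40.
Check: V − E + F = 34 − 72 + 40 = 2.

72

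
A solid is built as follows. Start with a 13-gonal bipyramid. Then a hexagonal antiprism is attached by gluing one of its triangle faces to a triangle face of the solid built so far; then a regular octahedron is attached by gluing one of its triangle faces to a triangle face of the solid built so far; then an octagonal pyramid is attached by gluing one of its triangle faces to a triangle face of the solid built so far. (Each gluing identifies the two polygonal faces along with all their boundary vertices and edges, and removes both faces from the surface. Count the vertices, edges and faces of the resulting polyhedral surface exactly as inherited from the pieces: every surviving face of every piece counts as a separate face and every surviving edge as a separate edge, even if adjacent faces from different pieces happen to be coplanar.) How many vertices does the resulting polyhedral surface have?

33

A 13-gonal bipyramid: V=15, E=39, F=26.
Attach a hexagonal antiprism (V=12, E=24, F=14) along a 3-gon: merge 3 vertices and 3 edges, delete both glued faces → V=24, E=60, F=38.
Attach a regular octahedron (V=6, E=12, F=8) along a 3-gon: merge 3 vertices and 3 edges, delete both glued faces → V=27, E=69, F=44.
Attach an octagonal pyramid (V=9, E=16, F=9) along a 3-gon: merge 3 vertices and 3 edges, delete both glued faces → V=33, E=82, F=51.
Check: V − E + F = 33 − 82 + 51 = 2.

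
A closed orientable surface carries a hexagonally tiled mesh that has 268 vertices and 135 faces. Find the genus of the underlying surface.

2

Every face is a hexagon, so 2E = 6·135 = 810, giving E = 405.
χ = V − E + F = 268 − 405 + 135 = -2.
For a closed orientable surface χ = 2 − 2g, so g = (2 − (-2))/2 = 2.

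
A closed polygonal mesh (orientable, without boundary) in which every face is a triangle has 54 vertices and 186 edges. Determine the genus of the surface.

Every face is a triangle and each edge borders two faces, so 3F = 2·186, giving F = 124.
χ = V − E + F = 54 − 186 + 124 = -8.
For a closed orientable surface χ = 2 − 2g, so g = (2 − (-8))/2 = 5.

5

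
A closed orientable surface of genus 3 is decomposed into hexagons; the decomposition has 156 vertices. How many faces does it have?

χ = 2 − 2·3 = -4, and every face is a hexagon so 6F = 2E.
V − E + F = -4 with E = 6F/2 gives 156 − (6/2 − 1)·F = -4, so F = 80 and E = 240.

80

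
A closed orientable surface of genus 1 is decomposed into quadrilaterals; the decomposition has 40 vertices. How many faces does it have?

χ = 2 − 2·1 = 0, and every face is a square so 4F = 2E.
V − E + F = 0 with E = 4F/2 gives 40 − (4/2 − 1)·F = 0, so F = 40 and E = 80.

40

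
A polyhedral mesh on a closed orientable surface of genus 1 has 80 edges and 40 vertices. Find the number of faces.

40

For a closed orientable surface of genus 1, χ = 2 − 2·1 = 0.
F = 0 − V + E = 0 − 40 + 80 = 40.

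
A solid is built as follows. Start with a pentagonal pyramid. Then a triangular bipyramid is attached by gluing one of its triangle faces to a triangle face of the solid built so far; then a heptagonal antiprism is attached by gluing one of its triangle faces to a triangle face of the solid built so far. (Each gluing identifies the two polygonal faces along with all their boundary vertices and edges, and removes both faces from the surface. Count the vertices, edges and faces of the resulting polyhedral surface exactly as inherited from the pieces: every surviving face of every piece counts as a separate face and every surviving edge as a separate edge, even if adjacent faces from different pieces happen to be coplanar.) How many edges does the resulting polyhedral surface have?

41

A pentagonal pyramid: V=6, E=10, F=6.
Attach a triangular bipyramid (V=5, E=9, F=6) along a 3-gon: merge 3 vertices and 3 edges, delete both glued faces → V=8, E=16, F=10.
Attach a heptagonal antiprism (V=14, E=28, F=16) along a 3-gon: merge 3 vertices and 3 edges, delete both glued faces → V=19, E=41, F=24.
Check: V − E + F = 19 − 41 + 24 = 2.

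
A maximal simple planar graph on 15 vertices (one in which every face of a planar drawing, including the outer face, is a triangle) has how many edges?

39

In a plane triangulation 3F = 2E and V − E + F = 2, so E = 3V − 6 = 3·15 − 6 = 39.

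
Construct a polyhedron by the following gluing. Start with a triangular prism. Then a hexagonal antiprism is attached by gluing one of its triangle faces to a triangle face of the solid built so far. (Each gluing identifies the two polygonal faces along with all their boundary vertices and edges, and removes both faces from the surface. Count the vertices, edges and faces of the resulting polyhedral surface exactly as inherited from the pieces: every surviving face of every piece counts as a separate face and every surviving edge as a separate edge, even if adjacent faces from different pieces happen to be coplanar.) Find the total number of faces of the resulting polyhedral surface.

A triangular prism: V=6, E=9, F=5.
Attach a hexagonal antiprism (V=12, E=24, F=14) along a 3-gon: merge 3 vertices and 3 edges, delete both glued faces → V=15, E=30, F=17.
Check: V − E + F = 15 − 30 + 17 = 2.

17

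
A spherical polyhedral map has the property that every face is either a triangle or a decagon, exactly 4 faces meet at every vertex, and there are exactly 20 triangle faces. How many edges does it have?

40

Let x be the number of decagons; then F = 20 + x.
Edge–face incidences: 2E = 3·20 + 10·x = 60 + 10x.
Every vertex has degree 4, so 4V = 2E.
Euler: V − E + F = 2 ⇒ (2E)/4 − E + (20 + x) = 2.
Multiply by 8: 2·(2E) − 4·(2E) + 8·(20 + x) = 16, i.e. 160 + 8x − 2·(60 + 10x) = 16.
Collecting terms: −12x + 40 = 16, so −12x = −24, so x = 2.
Then 2E = 60 + 10·2 = 80, so E = 40, V = 2E/4 = 20, F = 20 + 2 = 22.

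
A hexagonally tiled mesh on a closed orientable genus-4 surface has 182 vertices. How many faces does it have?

χ = 2 − 2·4 = -6, and every face is a hexagon so 6F = 2E.
V − E + F = -6 with E = 6F/2 gives 182 − (6/2 − 1)·F = -6, so F = 94 and E = 282.

94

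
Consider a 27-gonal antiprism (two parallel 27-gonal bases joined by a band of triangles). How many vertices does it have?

An antiprism on an n-gon has two n-gon caps and 2n triangles: V = 2·27 = 54, E = 4·27 = 108, F = 2·27 + 2 = 56.

54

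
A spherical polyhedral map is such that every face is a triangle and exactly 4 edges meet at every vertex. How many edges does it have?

Each face has 3 edges and each edge borders two faces, so 2E = 3F.
Each vertex has degree 4, so 4V = 2E and hence V = 3F/4.
Euler: V − E + F = 2 ⇒ (3F/4) − (3F/2) + F = 2.
Multiply by 8: (6 − 12 + 8)F = 16, i.e. 2F = 16.
So F = 8, E = 3·8/2 = 12, V = 3·8/4 = 6.

12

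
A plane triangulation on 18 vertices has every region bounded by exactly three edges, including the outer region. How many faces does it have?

In a plane triangulation 3F = 2E and V − E + F = 2, so F = 2V − 4 = 2·18 − 4 = 32.

32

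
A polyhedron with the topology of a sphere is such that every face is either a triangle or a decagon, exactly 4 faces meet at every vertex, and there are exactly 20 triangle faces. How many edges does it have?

40

Let x be the number of decagons; then F = 20 + x.
Edge–face incidences: 2E = 3·20 + 10·x = 60 + 10x.
Every vertex has degree 4, so 4V = 2E.
Euler: V − E + F = 2 ⇒ (2E)/4 − E + (20 + x) = 2.
Multiply by 8: 2·(2E) − 4·(2E) + 8·(20 + x) = 16, i.e. 160 + 8x − 2·(60 + 10x) = 16.
Collecting terms: −12x + 40 = 16, so −12x = −24, so x = 2.
Then 2E = 60 + 10·2 = 80, so E = 40, V = 2E/4 = 20, F = 20 + 2 = 22.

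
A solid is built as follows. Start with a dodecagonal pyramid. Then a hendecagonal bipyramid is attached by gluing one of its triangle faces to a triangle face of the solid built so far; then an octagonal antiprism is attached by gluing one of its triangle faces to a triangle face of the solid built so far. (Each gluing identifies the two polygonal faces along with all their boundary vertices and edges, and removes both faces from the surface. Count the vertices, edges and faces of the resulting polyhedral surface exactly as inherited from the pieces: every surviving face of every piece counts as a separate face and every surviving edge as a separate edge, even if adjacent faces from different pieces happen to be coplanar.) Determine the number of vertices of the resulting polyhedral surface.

36

A dodecagonal pyramid: V=13, E=24, F=13.
Attach a hendecagonal bipyramid (V=13, E=33, F=22) along a 3-gon: merge 3 vertices and 3 edges, delete both glued faces → V=23, E=54, F=33.
Attach an octagonal antiprism (V=16, E=32, F=18) along a 3-gon: merge 3 vertices and 3 edges, delete both glued faces → V=36, E=83, F=49.
Check: V − E + F = 36 − 83 + 49 = 2.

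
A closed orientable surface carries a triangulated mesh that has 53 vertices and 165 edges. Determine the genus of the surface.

2

Every face is a triangle and each edge borders two faces, so 3F = 2·165, giving F = 110.
χ = V − E + F = 53 − 165 + 110 = -2.
For a closed orientable surface χ = 2 − 2g, so g = (2 − (-2))/2 = 2.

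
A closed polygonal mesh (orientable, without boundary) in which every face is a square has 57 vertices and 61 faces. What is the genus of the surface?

Every face is a square, so 2E = 4·61 = 244, giving E = 122.
χ = V − E + F = 57 − 122 + 61 = -4.
For a closed orientable surface χ = 2 − 2g, so g = (2 − (-4))/2 = 3.

3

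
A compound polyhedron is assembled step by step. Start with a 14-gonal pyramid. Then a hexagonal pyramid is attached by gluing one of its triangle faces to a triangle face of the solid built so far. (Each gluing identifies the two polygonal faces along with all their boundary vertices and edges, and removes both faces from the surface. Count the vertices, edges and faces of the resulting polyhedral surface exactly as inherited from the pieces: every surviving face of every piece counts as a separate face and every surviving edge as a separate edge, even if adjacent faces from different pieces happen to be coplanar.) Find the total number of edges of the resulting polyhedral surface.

37

A 14-gonal pyramid: V=15, E=28, F=15.
Attach a hexagonal pyramid (V=7, E=12, F=7) along a 3-gon: merge 3 vertices and 3 edges, delete both glued faces → V=19, E=37, F=20.
Check: V − E + F = 19 − 37 + 20 = 2.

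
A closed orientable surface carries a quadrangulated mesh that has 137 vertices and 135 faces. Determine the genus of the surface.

Every face is a square, so 2E = 4·135 = 540, giving E = 270.
χ = V − E + F = 137 − 270 + 135 = 2.
For a closed orientable surface χ = 2 − 2g, so g = (2 − (2))/2 = 0.

0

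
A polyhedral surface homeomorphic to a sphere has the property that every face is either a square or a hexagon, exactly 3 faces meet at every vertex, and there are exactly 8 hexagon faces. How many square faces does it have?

Let x be the number of squares; then F = 8 + x.
Edge–face incidences: 2E = 6·8 + 4·x = 48 + 4x.
Every vertex has degree 3, so 3V = 2E.
Euler: V − E + F = 2 ⇒ (2E)/3 − E + (8 + x) = 2.
Multiply by 6: 2·(2E) − 3·(2E) + 6·(8 + x) = 12, i.e. 48 + 6x − (48 + 4x) = 12.
Collecting terms: 2x = 12, so x = 6.
Then 2E = 48 + 4·6 = 72, so E = 36, V = 2E/3 = 24, F = 8 + 6 = 14.

6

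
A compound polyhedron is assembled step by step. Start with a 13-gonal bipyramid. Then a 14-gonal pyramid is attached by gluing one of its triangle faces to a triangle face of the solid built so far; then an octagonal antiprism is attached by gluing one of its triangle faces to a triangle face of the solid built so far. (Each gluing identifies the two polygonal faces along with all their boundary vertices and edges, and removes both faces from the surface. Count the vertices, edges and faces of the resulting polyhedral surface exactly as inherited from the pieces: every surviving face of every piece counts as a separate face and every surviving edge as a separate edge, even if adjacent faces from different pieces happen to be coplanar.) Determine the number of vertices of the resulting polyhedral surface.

A 13-gonal bipyramid: V=15, E=39, F=26.
Attach a 14-gonal pyramid (V=15, E=28, F=15) along a 3-gon: merge 3 vertices and 3 edges, delete both glued faces → V=27, E=64, F=39.
Attach an octagonal antiprism (V=16, E=32, F=18) along a 3-gon: merge 3 vertices and 3 edges, delete both glued faces → V=40, E=93, F=55.
Check: V − E + F = 40 − 93 + 55 = 2.

40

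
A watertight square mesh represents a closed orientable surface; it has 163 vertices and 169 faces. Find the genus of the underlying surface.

4

Every face is a square, so 2E = 4·169 = 676, giving E = 338.
χ = V − E + F = 163 − 338 + 169 = -6.
For a closed orientable surface χ = 2 − 2g, so g = (2 − (-6))/2 = 4.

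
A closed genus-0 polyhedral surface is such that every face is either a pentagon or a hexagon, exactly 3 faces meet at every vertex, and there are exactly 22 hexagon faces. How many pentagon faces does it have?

12

Let x be the number of pentagons; then F = 22 + x.
Edge–face incidences: 2E = 6·22 + 5·x = 132 + 5x.
Every vertex has degree 3, so 3V = 2E.
Euler: V − E + F = 2 ⇒ (2E)/3 − E + (22 + x) = 2.
Multiply by 6: 2·(2E) − 3·(2E) + 6·(22 + x) = 12, i.e. 132 + 6x − (132 + 5x) = 12.
Collecting terms: x = 12.
Then 2E = 132 + 5·12 = 192, so E = 96, V = 2E/3 = 64, F = 22 + 12 = 34.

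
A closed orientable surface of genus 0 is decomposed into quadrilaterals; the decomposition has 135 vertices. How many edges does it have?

266

χ = 2 − 2·0 = 2, and every face is a square so 4F = 2E.
V − E + F = 2 with E = 4F/2 gives 135 − (4/2 − 1)·F = 2, so F = 133 and E = 266.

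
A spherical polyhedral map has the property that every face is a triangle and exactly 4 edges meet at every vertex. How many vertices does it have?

Each face has 3 edges and each edge borders two faces, so 2E = 3F.
Each vertex has degree 4, so 4V = 2E and hence V = 3F/4.
Euler: V − E + F = 2 ⇒ (3F/4) − (3F/2) + F = 2.
Multiply by 8: (6 − 12 + 8)F = 16, i.e. 2F = 16.
So F = 8, E = 3·8/2 = 12, V = 3·8/4 = 6.

6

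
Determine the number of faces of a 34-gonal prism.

A prism on an n-gon has two n-gon bases and n rectangular sides: V = 2·34 = 68, E = 3·34 = 102, F = 34 + 2 = 36.

36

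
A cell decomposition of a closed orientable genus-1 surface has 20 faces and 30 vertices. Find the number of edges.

50

For a closed orientable surface of genus 1, χ = 2 − 2·1 = 0.
E = V + F − (0) = 30 + 20 − (0) = 50.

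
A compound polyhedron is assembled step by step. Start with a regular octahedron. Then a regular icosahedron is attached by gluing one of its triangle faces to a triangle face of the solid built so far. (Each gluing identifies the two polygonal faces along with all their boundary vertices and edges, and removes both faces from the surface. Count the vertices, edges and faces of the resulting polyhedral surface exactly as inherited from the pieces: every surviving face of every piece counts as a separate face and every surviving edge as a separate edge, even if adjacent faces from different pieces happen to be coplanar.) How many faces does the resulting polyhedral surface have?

A regular octahedron: V=6, E=12, F=8.
Attach a regular icosahedron (V=12, E=30, F=20) along a 3-gon: merge 3 vertices and 3 edges, delete both glued faces → V=15, E=39, F=26.
Check: V − E + F = 15 − 39 + 26 = 2.

26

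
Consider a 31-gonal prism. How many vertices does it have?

62

A prism on an n-gon has two n-gon bases and n rectangular sides: V = 2·31 = 62, E = 3·31 = 93, F = 31 + 2 = 33.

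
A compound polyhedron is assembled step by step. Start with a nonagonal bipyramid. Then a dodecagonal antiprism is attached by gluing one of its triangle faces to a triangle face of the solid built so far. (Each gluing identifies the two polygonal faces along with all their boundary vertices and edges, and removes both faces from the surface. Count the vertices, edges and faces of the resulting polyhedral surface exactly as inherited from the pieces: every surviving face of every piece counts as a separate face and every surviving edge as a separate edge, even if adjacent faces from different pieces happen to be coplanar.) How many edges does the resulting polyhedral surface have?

72

A nonagonal bipyramid: V=11, E=27, F=18.
Attach a dodecagonal antiprism (V=24, E=48, F=26) along a 3-gon: merge 3 vertices and 3 edges, delete both glued faces → V=32, E=72, F=42.
Check: V − E + F = 32 − 72 + 42 = 2.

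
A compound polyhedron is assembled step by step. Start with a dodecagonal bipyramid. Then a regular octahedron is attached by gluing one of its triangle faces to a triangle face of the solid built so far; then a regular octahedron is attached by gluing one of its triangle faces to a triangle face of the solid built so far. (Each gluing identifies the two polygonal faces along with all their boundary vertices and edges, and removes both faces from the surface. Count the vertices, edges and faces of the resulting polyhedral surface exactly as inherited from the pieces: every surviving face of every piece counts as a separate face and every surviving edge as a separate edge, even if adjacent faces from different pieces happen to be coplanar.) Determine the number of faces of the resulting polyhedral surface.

36

A dodecagonal bipyramid: V=14, E=36, F=24.
Attach a regular octahedron (V=6, E=12, F=8) along a 3-gon: merge 3 vertices and 3 edges, delete both glued faces → V=17, E=45, F=30.
Attach a regular octahedron (V=6, E=12, F=8) along a 3-gon: merge 3 vertices and 3 edges, delete both glued faces → V=20, E=54, F=36.
Check: V − E + F = 20 − 54 + 36 = 2.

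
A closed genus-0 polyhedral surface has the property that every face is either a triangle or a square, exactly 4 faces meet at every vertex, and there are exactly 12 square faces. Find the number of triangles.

Let x be the number of triangles; then F = 12 + x.
Edge–face incidences: 2E = 4·12 + 3·x = 48 + 3x.
Every vertex has degree 4, so 4V = 2E.
Euler: V − E + F = 2 ⇒ (2E)/4 − E + (12 + x) = 2.
Multiply by 8: 2·(2E) − 4·(2E) + 8·(12 + x) = 16, i.e. 96 + 8x − 2·(48 + 3x) = 16.
Collecting terms: 2x = 16, so x = 8.
Then 2E = 48 + 3·8 = 72, so E = 36, V = 2E/4 = 18, F = 12 + 8 = 20.

8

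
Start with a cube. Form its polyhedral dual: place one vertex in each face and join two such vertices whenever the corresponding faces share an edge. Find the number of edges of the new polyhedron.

The base solid has V = 8, E = 12, F = 6.
The dual swaps V and F and preserves E: V′ = F = 6, E′ = E = 12, F′ = V = 8.

12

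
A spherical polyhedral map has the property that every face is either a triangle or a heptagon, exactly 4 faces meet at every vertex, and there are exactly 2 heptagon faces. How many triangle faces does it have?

Let x be the number of triangles; then F = 2 + x.
Edge–face incidences: 2E = 7·2 + 3·x = 14 + 3x.
Every vertex has degree 4, so 4V = 2E.
Euler: V − E + F = 2 ⇒ (2E)/4 − E + (2 + x) = 2.
Multiply by 8: 2·(2E) − 4·(2E) + 8·(2 + x) = 16, i.e. 16 + 8x − 2·(14 + 3x) = 16.
Collecting terms: 2x − 12 = 16, so 2x = 28, so x = 14.
Then 2E = 14 + 3·14 = 56, so E = 28, V = 2E/4 = 14, F = 2 + 14 = 16.

14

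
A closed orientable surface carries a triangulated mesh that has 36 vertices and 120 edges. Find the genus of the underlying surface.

3

Every face is a triangle and each edge borders two faces, so 3F = 2·120, giving F = 80.
χ = V − E + F = 36 − 120 + 80 = -4.
For a closed orientable surface χ = 2 − 2g, so g = (2 − (-4))/2 = 3.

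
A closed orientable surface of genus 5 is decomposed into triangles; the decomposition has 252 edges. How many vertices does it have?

76

χ = 2 − 2·5 = -8, and every face is a triangle so 3F = 2E.
F = 2E/3 = 168. Then V = -8 + E − F = -8 + 252 − 168 = 76.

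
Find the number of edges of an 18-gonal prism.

54

A prism on an n-gon has two n-gon bases and n rectangular sides: V = 2·18 = 36, E = 3·18 = 54, F = 18 + 2 = 20.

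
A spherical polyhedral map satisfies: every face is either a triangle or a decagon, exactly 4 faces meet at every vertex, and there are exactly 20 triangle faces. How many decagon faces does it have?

Let x be the number of decagons; then F = 20 + x.
Edge–face incidences: 2E = 3·20 + 10·x = 60 + 10x.
Every vertex has degree 4, so 4V = 2E.
Euler: V − E + F = 2 ⇒ (2E)/4 − E + (20 + x) = 2.
Multiply by 8: 2·(2E) − 4·(2E) + 8·(20 + x) = 16, i.e. 160 + 8x − 2·(60 + 10x) = 16.
Collecting terms: −12x + 40 = 16, so −12x = −24, so x = 2.
Then 2E = 60 + 10·2 = 80, so E = 40, V = 2E/4 = 20, F = 20 + 2 = 22.

2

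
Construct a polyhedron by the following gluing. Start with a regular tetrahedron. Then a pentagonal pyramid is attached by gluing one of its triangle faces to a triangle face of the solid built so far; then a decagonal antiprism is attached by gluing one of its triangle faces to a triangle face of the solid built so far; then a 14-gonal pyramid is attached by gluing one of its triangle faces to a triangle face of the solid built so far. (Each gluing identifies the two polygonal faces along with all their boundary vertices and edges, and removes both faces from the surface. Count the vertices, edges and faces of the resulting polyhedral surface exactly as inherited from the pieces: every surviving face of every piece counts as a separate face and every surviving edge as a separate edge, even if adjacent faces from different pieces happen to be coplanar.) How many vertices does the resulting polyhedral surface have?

A regular tetrahedron: V=4, E=6, F=4.
Attach a pentagonal pyramid (V=6, E=10, F=6) along a 3-gon: merge 3 vertices and 3 edges, delete both glued faces → V=7, E=13, F=8.
Attach a decagonal antiprism (V=20, E=40, F=22) along a 3-gon: merge 3 vertices and 3 edges, delete both glued faces → V=24, E=50, F=28.
Attach a 14-gonal pyramid (V=15, E=28, F=15) along a 3-gon: merge 3 vertices and 3 edges, delete both glued faces → V=36, E=75, F=41.
Check: V − E + F = 36 − 75 + 41 = 2.

36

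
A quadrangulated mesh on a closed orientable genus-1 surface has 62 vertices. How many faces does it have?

62

χ = 2 − 2·1 = 0, and every face is a square so 4F = 2E.
V − E + F = 0 with E = 4F/2 gives 62 − (4/2 − 1)·F = 0, so F = 62 and E = 124.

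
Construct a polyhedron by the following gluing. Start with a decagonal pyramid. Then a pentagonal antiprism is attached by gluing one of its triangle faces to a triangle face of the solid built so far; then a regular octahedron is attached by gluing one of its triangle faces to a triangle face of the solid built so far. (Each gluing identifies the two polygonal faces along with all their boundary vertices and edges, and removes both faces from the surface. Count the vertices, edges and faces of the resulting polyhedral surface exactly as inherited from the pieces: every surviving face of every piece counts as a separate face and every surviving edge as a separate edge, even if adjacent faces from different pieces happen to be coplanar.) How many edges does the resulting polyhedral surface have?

46

A decagonal pyramid: V=11, E=20, F=11.
Attach a pentagonal antiprism (V=10, E=20, F=12) along a 3-gon: merge 3 vertices and 3 edges, delete both glued faces → V=18, E=37, F=21.
Attach a regular octahedron (V=6, E=12, F=8) along a 3-gon: merge 3 vertices and 3 edges, delete both glued faces → V=21, E=46, F=27.
Check: V − E + F = 21 − 46 + 27 = 2.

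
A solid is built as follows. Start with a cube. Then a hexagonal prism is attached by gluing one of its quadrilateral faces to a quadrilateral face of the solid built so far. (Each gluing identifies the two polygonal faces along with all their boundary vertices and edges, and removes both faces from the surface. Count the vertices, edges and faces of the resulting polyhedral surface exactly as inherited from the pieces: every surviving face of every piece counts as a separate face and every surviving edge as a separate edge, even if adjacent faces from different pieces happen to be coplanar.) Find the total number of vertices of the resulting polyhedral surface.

16

A cube: V=8, E=12, F=6.
Attach a hexagonal prism (V=12, E=18, F=8) along a 4-gon: merge 4 vertices and 4 edges, delete both glued faces → V=16, E=26, F=12.
Check: V − E + F = 16 − 26 + 12 = 2.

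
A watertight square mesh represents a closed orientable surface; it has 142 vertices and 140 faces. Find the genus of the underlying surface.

Every face is a square, so 2E = 4·140 = 560, giving E = 280.
χ = V − E + F = 142 − 280 + 140 = 2.
For a closed orientable surface χ = 2 − 2g, so g = (2 − (2))/2 = 0.

0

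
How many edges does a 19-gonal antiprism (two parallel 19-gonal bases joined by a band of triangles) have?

An antiprism on an n-gon has two n-gon caps and 2n triangles: V = 2·19 = 38, E = 4·19 = 76, F = 2·19 + 2 = 40.

76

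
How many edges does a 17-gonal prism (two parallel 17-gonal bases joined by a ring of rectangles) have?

51

A prism on an n-gon has two n-gon bases and n rectangular sides: V = 2·17 = 34, E = 3·17 = 51, F = 17 + 2 = 19.
Check: V − E + F = 34 − 51 + 19 = 2.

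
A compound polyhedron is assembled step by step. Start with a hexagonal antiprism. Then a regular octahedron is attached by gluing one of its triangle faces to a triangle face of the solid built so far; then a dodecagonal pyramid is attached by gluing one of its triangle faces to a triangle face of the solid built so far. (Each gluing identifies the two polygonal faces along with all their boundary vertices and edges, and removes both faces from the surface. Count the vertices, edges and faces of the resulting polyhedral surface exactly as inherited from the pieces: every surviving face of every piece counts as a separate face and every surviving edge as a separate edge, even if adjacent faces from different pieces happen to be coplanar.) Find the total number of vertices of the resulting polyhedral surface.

A hexagonal antiprism: V=12, E=24, F=14.
Attach a regular octahedron (V=6, E=12, F=8) along a 3-gon: merge 3 vertices and 3 edges, delete both glued faces → V=15, E=33, F=20.
Attach a dodecagonal pyramid (V=13, E=24, F=13) along a 3-gon: merge 3 vertices and 3 edges, delete both glued faces → V=25, E=54, F=31.
Check: V − E + F = 25 − 54 + 31 = 2.

25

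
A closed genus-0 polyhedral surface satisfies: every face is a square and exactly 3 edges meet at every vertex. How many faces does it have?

6

Each face has 4 edges and each edge borders two faces, so 2E = 4F.
Each vertex has degree 3, so 3V = 2E and hence V = 4F/3.
Euler: V − E + F = 2 ⇒ (4F/3) − (4F/2) + F = 2.
Multiply by 6: (8 − 12 + 6)F = 12, i.e. 2F = 12.
So F = 6, E = 4·6/2 = 12, V = 4·6/3 = 8.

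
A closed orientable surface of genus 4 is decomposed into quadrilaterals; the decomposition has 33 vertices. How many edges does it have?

χ = 2 − 2·4 = -6, and every face is a square so 4F = 2E.
V − E + F = -6 with E = 4F/2 gives 33 − (4/2 − 1)·F = -6, so F = 39 and E = 78.

78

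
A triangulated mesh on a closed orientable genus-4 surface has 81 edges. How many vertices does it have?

χ = 2 − 2·4 = -6, and every face is a triangle so 3F = 2E.
F = 2E/3 = 54. Then V = -6 + E − F = -6 + 81 − 54 = 21.

21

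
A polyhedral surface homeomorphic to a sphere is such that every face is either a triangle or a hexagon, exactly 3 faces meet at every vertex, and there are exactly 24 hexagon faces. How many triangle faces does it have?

Let x be the number of triangles; then F = 24 + x.
Edge–face incidences: 2E = 6·24 + 3·x = 144 + 3x.
Every vertex has degree 3, so 3V = 2E.
Euler: V − E + F = 2 ⇒ (2E)/3 − E + (24 + x) = 2.
Multiply by 6: 2·(2E) − 3·(2E) + 6·(24 + x) = 12, i.e. 144 + 6x − (144 + 3x) = 12.
Collecting terms: 3x = 12, so x = 4.
Then 2E = 144 + 3·4 = 156, so E = 78, V = 2E/3 = 52, F = 24 + 4 = 28.

4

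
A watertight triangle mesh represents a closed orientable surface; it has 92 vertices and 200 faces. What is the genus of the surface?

5

Every face is a triangle, so 2E = 3·200 = 600, giving E = 300.
χ = V − E + F = 92 − 300 + 200 = -8.
For a closed orientable surface χ = 2 − 2g, so g = (2 − (-8))/2 = 5.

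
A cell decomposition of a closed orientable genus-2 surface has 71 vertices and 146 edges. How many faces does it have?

73

For a closed orientable surface of genus 2, χ = 2 − 2·2 = -2.
F = -2 − V + E = -2 − 71 + 146 = 73.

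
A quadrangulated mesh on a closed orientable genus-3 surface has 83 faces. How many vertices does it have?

χ = 2 − 2·3 = -4, and every face is a square so 4F = 2E.
E = 4·83/2 = 166. Then V = -4 + E − F = -4 + 166 − 83 = 79.

79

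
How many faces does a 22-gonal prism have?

A prism on an n-gon has two n-gon bases and n rectangular sides: V = 2·22 = 44, E = 3·22 = 66, F = 22 + 2 = 24.

24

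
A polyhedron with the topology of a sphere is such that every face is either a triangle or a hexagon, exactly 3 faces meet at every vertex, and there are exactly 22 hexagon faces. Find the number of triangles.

Let x be the number of triangles; then F = 22 + x.
Edge–face incidences: 2E = 6·22 + 3·x = 132 + 3x.
Every vertex has degree 3, so 3V = 2E.
Euler: V − E + F = 2 ⇒ (2E)/3 − E + (22 + x) = 2.
Multiply by 6: 2·(2E) − 3·(2E) + 6·(22 + x) = 12, i.e. 132 + 6x − (132 + 3x) = 12.
Collecting terms: 3x = 12, so x = 4.
Then 2E = 132 + 3·4 = 144, so E = 72, V = 2E/3 = 48, F = 22 + 4 = 26.

4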